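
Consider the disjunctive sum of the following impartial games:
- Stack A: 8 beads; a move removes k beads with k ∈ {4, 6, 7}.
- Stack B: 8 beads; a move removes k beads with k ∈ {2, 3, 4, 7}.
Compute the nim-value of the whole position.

3

For stack A, compute g(0), g(1), … with moves {4, 6, 7}:
k:     0  1  2  3  4  5  6  7  8
g(k):  0  0  0  0  1  1  1  1  2
So g(8) = 2.
For stack B, compute g(0), g(1), … with moves {2, 3, 4, 7}:
g(0) = mex{} = 0
g(1) = mex{} = 0
g(2) = mex{0} = 1
g(3) = mex{0} = 1
g(4) = mex{0,1} = 2
g(5) = mex{0,1} = 2
g(6) = mex{1,2} = 0
g(7) = mex{0,1,2} = 3
g(8) = mex{0,2} = 1
So g(8) = 1.
The value of a disjunctive sum is the nim-sum of the parts.
Combined value = 2 ⊕ 1 = 3.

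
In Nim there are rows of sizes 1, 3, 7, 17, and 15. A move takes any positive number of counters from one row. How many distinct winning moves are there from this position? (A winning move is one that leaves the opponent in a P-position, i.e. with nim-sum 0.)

Compute the nim-sum pairwise:
1 ⊕ 3 = 2
2 ⊕ 7 = 5
5 ⊕ 17 = 20
20 ⊕ 15 = 27
The overall nim-sum is X = 27. A row of size p has a winning move iff p XOR X < p (reduce it to p XOR X).
  1: 1 XOR 27 = 26 ≥ 1 — no move.
  3: 3 XOR 27 = 24 ≥ 3 — no move.
  7: 7 XOR 27 = 28 ≥ 7 — no move.
  17: 17 XOR 27 = 10 < 17 — winning move (to 10).
  15: 15 XOR 27 = 20 ≥ 15 — no move.
That gives 1 winning move.

1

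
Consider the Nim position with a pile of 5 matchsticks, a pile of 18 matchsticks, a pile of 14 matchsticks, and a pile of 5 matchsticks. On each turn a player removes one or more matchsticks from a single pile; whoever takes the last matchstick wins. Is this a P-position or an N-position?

N-position

Nim-sum: 5 ^ 18 ^ 14 ^ 5 = 28.
The nim-sum is 28 ≠ 0, so this is an N-position: the player to move can win.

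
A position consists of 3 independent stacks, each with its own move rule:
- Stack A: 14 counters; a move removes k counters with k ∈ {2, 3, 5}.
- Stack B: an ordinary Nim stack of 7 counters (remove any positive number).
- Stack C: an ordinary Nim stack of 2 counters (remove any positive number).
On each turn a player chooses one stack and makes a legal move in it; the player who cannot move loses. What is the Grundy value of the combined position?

5

For stack A, compute g(0), g(1), … with moves {2, 3, 5}:
g(0) = mex{} = 0
g(1) = mex{} = 0
g(2) = mex{0} = 1
g(3) = mex{0} = 1
g(4) = mex{0,1} = 2
g(5) = mex{0,1} = 2
g(6) = mex{0,1,2} = 3
g(7) = mex{1,2} = 0
g(8) = mex{1,2,3} = 0
g(9) = mex{0,2,3} = 1
g(10) = mex{0,2} = 1
g(11) = mex{0,1,3} = 2
g(12) = mex{0,1} = 2
g(13) = mex{0,1,2} = 3
g(14) = mex{1,2} = 0
So g(14) = 0.
Stack B is a plain Nim stack of size 7, so its Grundy value is 7.
Stack C is a plain Nim stack of size 2, so its Grundy value is 2.
The value of a disjunctive sum is the nim-sum of the parts.
Combined value = 0 ⊕ 7 ⊕ 2 = 5.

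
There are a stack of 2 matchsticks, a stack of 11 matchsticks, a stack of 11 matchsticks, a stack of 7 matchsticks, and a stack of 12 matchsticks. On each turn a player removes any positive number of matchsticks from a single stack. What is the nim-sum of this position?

Compute the nim-sum pairwise:
2 XOR 11 = 9
9 XOR 11 = 2
2 XOR 7 = 5
5 XOR 12 = 9

9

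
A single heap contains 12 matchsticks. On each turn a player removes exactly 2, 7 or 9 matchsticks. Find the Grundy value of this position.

Compute g(0), g(1), … for moves {2, 7, 9}:
k:     0  1  2  3  4  5  6  7  8  9 10 11 12
g(k):  0  0  1  1  0  0  1  1  2  2  3  3  2
So g(12) = 2.

2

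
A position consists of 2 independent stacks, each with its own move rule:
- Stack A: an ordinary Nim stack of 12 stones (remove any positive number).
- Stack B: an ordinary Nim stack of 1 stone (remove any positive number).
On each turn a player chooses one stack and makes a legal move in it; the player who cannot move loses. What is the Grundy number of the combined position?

13

Stack A is a plain Nim stack of size 12, so its Grundy value is 12.
Stack B is a plain Nim stack of size 1, so its Grundy value is 1.
The value of a disjunctive sum is the nim-sum of the parts.
Combined value = 12 ⊕ 1 = 13.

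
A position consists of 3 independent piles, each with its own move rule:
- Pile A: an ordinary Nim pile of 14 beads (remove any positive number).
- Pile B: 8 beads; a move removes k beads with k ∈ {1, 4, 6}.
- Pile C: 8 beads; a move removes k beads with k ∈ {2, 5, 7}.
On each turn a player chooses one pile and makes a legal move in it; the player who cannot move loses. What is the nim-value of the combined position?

13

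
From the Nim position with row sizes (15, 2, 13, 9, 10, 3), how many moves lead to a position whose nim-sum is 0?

0

Nim-sum: 15 ^ 2 ^ 13 ^ 9 ^ 10 ^ 3 = 0.
The nim-sum is already 0, so every move leaves a nonzero nim-sum — there are no winning moves.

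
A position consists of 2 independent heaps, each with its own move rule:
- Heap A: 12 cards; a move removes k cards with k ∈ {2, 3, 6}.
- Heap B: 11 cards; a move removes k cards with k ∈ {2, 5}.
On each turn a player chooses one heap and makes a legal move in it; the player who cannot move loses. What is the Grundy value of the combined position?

1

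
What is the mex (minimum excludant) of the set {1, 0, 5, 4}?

2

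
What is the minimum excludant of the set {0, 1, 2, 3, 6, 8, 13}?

The values 0, 1, 2, 3 are all present; 4 is the first non-negative integer missing from the set.

4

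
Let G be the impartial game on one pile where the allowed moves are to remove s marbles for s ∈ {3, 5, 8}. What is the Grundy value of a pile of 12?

0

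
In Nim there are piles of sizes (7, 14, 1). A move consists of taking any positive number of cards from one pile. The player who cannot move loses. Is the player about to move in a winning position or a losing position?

Nim-sum: 7 ⊕ 14 ⊕ 1 = 8.
The nim-sum is 8 ≠ 0, so this is an N-position: the player to move can win.

Winning position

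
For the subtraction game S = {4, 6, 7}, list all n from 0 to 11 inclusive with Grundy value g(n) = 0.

0, 1, 2, 3, 11

Grundy values for subtraction set {4, 6, 7}:
g(0) = mex{} = 0
g(1) = mex{} = 0
g(2) = mex{} = 0
g(3) = mex{} = 0
g(4) = mex{0} = 1
g(5) = mex{0} = 1
g(6) = mex{0} = 1
g(7) = mex{0} = 1
g(8) = mex{0,1} = 2
g(9) = mex{0,1} = 2
g(10) = mex{0,1} = 2
g(11) = mex{1} = 0
The P-positions (g = 0) in 0..11 are 0, 1, 2, 3, 11.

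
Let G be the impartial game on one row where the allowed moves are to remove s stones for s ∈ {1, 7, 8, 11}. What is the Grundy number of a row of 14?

2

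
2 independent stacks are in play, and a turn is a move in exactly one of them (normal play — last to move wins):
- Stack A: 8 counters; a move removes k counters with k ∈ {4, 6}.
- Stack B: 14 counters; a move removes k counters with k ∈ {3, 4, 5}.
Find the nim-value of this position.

0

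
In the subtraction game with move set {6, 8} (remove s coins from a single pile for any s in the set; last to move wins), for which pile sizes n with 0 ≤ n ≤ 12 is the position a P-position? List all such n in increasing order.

Build the Grundy sequence with g(k) = mex{g(k−s) : s ∈ {6, 8}, s ≤ k}:
k:     0  1  2  3  4  5  6  7  8  9 10 11 12
g(k):  0  0  0  0  0  0  1  1  1  1  1  1  2
The P-positions (g = 0) in 0..12 are 0, 1, 2, 3, 4, 5.

0, 1, 2, 3, 4, 5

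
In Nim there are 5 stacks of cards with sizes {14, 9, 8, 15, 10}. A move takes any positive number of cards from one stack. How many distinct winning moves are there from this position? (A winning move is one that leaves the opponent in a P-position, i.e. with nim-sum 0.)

Nim-sum: 14 XOR 9 XOR 8 XOR 15 XOR 10 = 10.
The overall nim-sum is X = 10. A stack of size p has a winning move iff p XOR X < p (reduce it to p XOR X).
  14: 14 XOR 10 = 4 < 14 — winning move (to 4).
  9: 9 XOR 10 = 3 < 9 — winning move (to 3).
  8: 8 XOR 10 = 2 < 8 — winning move (to 2).
  15: 15 XOR 10 = 5 < 15 — winning move (to 5).
  10: 10 XOR 10 = 0 < 10 — winning move (to 0).
That gives 5 winning moves.

5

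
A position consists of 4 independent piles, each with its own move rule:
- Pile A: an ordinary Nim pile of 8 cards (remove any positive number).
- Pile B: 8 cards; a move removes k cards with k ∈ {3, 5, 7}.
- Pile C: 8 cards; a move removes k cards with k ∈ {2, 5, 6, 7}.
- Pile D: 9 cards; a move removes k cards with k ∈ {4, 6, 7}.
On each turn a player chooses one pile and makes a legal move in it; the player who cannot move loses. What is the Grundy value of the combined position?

10

Pile A is a plain Nim pile of size 8, so its Grundy value is 8.
Grundy values for pile B (subtraction set {3, 5, 7}):
g(0) = mex{} = 0
g(1) = mex{} = 0
g(2) = mex{} = 0
g(3) = mex{0} = 1
g(4) = mex{0} = 1
g(5) = mex{0} = 1
g(6) = mex{0,1} = 2
g(7) = mex{0,1} = 2
g(8) = mex{0,1} = 2
So g(8) = 2.
Grundy values for pile C (subtraction set {2, 5, 6, 7}):
g(0) = mex{} = 0
g(1) = mex{} = 0
g(2) = mex{0} = 1
g(3) = mex{0} = 1
g(4) = mex{1} = 0
g(5) = mex{0,1} = 2
g(6) = mex{0} = 1
g(7) = mex{0,1,2} = 3
g(8) = mex{0,1} = 2
So g(8) = 2.
Build the Grundy sequence for pile D with g(k) = mex{g(k−s) : s ∈ {4, 6, 7}, s ≤ k}:
g(0) = mex{} = 0
g(1) = mex{} = 0
g(2) = mex{} = 0
g(3) = mex{} = 0
g(4) = mex{0} = 1
g(5) = mex{0} = 1
g(6) = mex{0} = 1
g(7) = mex{0} = 1
g(8) = mex{0,1} = 2
g(9) = mex{0,1} = 2
So g(9) = 2.
The value of a disjunctive sum is the nim-sum of the parts.
Combined value = 8 ⊕ 2 ⊕ 2 ⊕ 2 = 10.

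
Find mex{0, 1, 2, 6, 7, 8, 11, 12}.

3

The values 0, 1, 2 are all present; 3 is the first non-negative integer missing from the set.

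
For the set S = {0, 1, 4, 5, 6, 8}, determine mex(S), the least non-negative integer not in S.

The values 0, 1 are all present; 2 is the first non-negative integer missing from the set.

2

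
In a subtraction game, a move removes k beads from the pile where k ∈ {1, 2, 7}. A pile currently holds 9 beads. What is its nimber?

Compute g(0), g(1), … for moves {1, 2, 7}:
g(0) = mex{} = 0
g(1) = mex{0} = 1
g(2) = mex{0,1} = 2
g(3) = mex{1,2} = 0
g(4) = mex{0,2} = 1
g(5) = mex{0,1} = 2
g(6) = mex{1,2} = 0
g(7) = mex{0,2} = 1
g(8) = mex{0,1} = 2
g(9) = mex{1,2} = 0
So g(9) = 0.

0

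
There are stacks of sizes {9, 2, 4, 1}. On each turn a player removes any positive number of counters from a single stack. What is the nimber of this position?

Nim-sum: 9 ^ 2 ^ 4 ^ 1 = 14.

14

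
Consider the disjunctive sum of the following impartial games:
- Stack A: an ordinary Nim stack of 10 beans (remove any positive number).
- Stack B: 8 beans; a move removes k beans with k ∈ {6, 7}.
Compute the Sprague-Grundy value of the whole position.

11

Stack A is a plain Nim stack of size 10, so its Grundy value is 10.
Grundy values for stack B (subtraction set {6, 7}):
k:     0  1  2  3  4  5  6  7  8
g(k):  0  0  0  0  0  0  1  1  1
So g(8) = 1.
By the Sprague-Grundy theorem, the Grundy value of a sum of independent games is the XOR of the component values.
Combined value = 10 ⊕ 1 = 11.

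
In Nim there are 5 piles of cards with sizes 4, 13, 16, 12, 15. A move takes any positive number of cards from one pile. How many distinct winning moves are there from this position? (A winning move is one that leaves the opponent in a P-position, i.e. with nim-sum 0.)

Nim-sum: 4 ⊕ 13 ⊕ 16 ⊕ 12 ⊕ 15 = 26.
The overall nim-sum is X = 26. A pile of size p has a winning move iff p XOR X < p (reduce it to p XOR X).
  4: 4 XOR 26 = 30 ≥ 4 — no move.
  13: 13 XOR 26 = 23 ≥ 13 — no move.
  16: 16 XOR 26 = 10 < 16 — winning move (to 10).
  12: 12 XOR 26 = 22 ≥ 12 — no move.
  15: 15 XOR 26 = 21 ≥ 15 — no move.
That gives 1 winning move.

1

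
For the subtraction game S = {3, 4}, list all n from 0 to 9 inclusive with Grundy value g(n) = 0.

0, 1, 2, 7, 8, 9

Compute g(0), g(1), … for moves {3, 4}:
g(0) = mex{} = 0
g(1) = mex{} = 0
g(2) = mex{} = 0
g(3) = mex{0} = 1
g(4) = mex{0} = 1
g(5) = mex{0} = 1
g(6) = mex{0,1} = 2
g(7) = mex{1} = 0
g(8) = mex{1} = 0
g(9) = mex{1,2} = 0
The P-positions (g = 0) in 0..9 are 0, 1, 2, 7, 8, 9.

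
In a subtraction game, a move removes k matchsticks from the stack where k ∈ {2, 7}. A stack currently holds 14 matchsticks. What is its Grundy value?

0

Compute g(0), g(1), … for moves {2, 7}:
k:     0  1  2  3  4  5  6  7  8  9 10 11 12 13 14
g(k):  0  0  1  1  0  0  1  1  2  0  0  1  1  0  0
So g(14) = 0.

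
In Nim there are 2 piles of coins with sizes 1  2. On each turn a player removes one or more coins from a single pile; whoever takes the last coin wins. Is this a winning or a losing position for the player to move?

Nim-sum: 1 ^ 2 = 3.
The nim-sum is 3 ≠ 0, so this is an N-position: the player to move can win.

Winning position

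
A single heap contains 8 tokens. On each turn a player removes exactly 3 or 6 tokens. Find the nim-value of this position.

2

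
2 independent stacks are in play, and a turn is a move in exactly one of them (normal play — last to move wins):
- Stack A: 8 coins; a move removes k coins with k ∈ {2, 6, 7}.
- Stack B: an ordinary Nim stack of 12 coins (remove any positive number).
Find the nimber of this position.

14

Build the Grundy sequence for stack A with g(k) = mex{g(k−s) : s ∈ {2, 6, 7}, s ≤ k}:
k:     0  1  2  3  4  5  6  7  8
g(k):  0  0  1  1  0  0  1  1  2
So g(8) = 2.
Stack B is a plain Nim stack of size 12, so its Grundy value is 12.
By the Sprague-Grundy theorem, the Grundy value of a sum of independent games is the XOR of the component values.
Combined value = 2 XOR 12 = 14.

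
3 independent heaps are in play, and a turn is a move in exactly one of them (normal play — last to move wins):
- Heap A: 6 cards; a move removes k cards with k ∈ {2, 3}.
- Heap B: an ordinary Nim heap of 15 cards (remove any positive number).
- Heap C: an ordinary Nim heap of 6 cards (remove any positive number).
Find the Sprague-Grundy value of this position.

For heap A, compute g(0), g(1), … with moves {2, 3}:
g(0) = mex{} = 0
g(1) = mex{} = 0
g(2) = mex{0} = 1
g(3) = mex{0} = 1
g(4) = mex{0,1} = 2
g(5) = mex{1} = 0
g(6) = mex{1,2} = 0
So g(6) = 0.
Heap B is a plain Nim heap of size 15, so its Grundy value is 15.
Heap C is a plain Nim heap of size 6, so its Grundy value is 6.
By the Sprague-Grundy theorem, the Grundy value of a sum of independent games is the XOR of the component values.
Combined value = 0 ⊕ 15 ⊕ 6 = 9.

9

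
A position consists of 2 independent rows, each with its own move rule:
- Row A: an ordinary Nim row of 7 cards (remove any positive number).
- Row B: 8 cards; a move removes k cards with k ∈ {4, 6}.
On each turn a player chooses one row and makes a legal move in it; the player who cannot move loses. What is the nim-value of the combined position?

5

Row A is a plain Nim row of size 7, so its Grundy value is 7.
For row B, compute g(0), g(1), … with moves {4, 6}:
g(0) = mex{} = 0
g(1) = mex{} = 0
g(2) = mex{} = 0
g(3) = mex{} = 0
g(4) = mex{0} = 1
g(5) = mex{0} = 1
g(6) = mex{0} = 1
g(7) = mex{0} = 1
g(8) = mex{0,1} = 2
So g(8) = 2.
The value of a disjunctive sum is the nim-sum of the parts.
Combined value = 7 XOR 2 = 5.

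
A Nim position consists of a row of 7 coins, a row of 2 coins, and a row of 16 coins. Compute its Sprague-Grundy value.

Nim-sum: 7 XOR 2 XOR 16 = 21.

21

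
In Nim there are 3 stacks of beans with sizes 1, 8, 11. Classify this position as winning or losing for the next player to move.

Winning position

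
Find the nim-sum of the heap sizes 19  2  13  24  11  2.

Nim-sum: 19 XOR 2 XOR 13 XOR 24 XOR 11 XOR 2 = 13.

13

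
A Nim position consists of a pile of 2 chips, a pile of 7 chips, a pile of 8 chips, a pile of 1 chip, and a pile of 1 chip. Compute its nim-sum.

13

Compute the nim-sum pairwise:
2 ⊕ 7 = 5
5 ⊕ 8 = 13
13 ⊕ 1 = 12
12 ⊕ 1 = 13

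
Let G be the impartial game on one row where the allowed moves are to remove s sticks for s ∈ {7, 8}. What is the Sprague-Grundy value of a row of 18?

0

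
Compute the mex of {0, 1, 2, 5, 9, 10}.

3

The values 0, 1, 2 are all present; 3 is the first non-negative integer missing from the set.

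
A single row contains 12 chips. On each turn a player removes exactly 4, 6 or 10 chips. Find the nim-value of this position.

3

Compute g(0), g(1), … for moves {4, 6, 10}:
k:     0  1  2  3  4  5  6  7  8  9 10 11 12
g(k):  0  0  0  0  1  1  1  1  2  2  2  2  3
So g(12) = 3.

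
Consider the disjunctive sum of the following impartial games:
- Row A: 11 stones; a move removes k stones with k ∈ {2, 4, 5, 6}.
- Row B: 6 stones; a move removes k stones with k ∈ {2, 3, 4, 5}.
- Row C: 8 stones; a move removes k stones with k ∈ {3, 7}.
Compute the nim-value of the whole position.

Build the Grundy sequence for row A with g(k) = mex{g(k−s) : s ∈ {2, 4, 5, 6}, s ≤ k}:
g(0) = mex{} = 0
g(1) = mex{} = 0
g(2) = mex{0} = 1
g(3) = mex{0} = 1
g(4) = mex{0,1} = 2
g(5) = mex{0,1} = 2
g(6) = mex{0,1,2} = 3
g(7) = mex{0,1,2} = 3
g(8) = mex{1,2,3} = 0
g(9) = mex{1,2,3} = 0
g(10) = mex{0,2,3} = 1
g(11) = mex{0,2,3} = 1
So g(11) = 1.
Grundy values for row B (subtraction set {2, 3, 4, 5}):
k:     0  1  2  3  4  5  6
g(k):  0  0  1  1  2  2  3
So g(6) = 3.
Grundy values for row C (subtraction set {3, 7}):
g(0) = mex{} = 0
g(1) = mex{} = 0
g(2) = mex{} = 0
g(3) = mex{0} = 1
g(4) = mex{0} = 1
g(5) = mex{0} = 1
g(6) = mex{1} = 0
g(7) = mex{0,1} = 2
g(8) = mex{0,1} = 2
So g(8) = 2.
The value of a disjunctive sum is the nim-sum of the parts.
Combined value = 1 XOR 3 XOR 2 = 0.

0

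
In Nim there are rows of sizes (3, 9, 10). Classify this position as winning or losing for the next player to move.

Losing position

Nim-sum: 3 ^ 9 ^ 10 = 0.
The nim-sum is 0, so this is a P-position: the player to move is in a losing position under optimal play.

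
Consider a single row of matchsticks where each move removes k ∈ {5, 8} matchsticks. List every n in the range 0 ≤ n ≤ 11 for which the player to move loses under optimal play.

Build the Grundy sequence with g(k) = mex{g(k−s) : s ∈ {5, 8}, s ≤ k}:
g(0) = mex{} = 0
g(1) = mex{} = 0
g(2) = mex{} = 0
g(3) = mex{} = 0
g(4) = mex{} = 0
g(5) = mex{0} = 1
g(6) = mex{0} = 1
g(7) = mex{0} = 1
g(8) = mex{0} = 1
g(9) = mex{0} = 1
g(10) = mex{0,1} = 2
g(11) = mex{0,1} = 2
The P-positions (g = 0) in 0..11 are 0, 1, 2, 3, 4.

0, 1, 2, 3, 4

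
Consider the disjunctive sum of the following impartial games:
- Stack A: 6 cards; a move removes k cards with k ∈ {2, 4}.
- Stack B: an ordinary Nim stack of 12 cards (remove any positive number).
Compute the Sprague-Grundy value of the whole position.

Grundy values for stack A (subtraction set {2, 4}):
g(0) = mex{} = 0
g(1) = mex{} = 0
g(2) = mex{0} = 1
g(3) = mex{0} = 1
g(4) = mex{0,1} = 2
g(5) = mex{0,1} = 2
g(6) = mex{1,2} = 0
So g(6) = 0.
Stack B is a plain Nim stack of size 12, so its Grundy value is 12.
The value of a disjunctive sum is the nim-sum of the parts.
Combined value = 0 ⊕ 12 = 12.

12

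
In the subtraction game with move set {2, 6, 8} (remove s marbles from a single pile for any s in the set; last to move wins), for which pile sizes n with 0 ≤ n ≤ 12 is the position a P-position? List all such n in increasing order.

0, 1, 4, 5

Build the Grundy sequence with g(k) = mex{g(k−s) : s ∈ {2, 6, 8}, s ≤ k}:
k:     0  1  2  3  4  5  6  7  8  9 10 11 12
g(k):  0  0  1  1  0  0  1  1  2  2  3  3  2
The P-positions (g = 0) in 0..12 are 0, 1, 4, 5.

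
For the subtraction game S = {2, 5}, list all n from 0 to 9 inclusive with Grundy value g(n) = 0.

0, 1, 4, 7, 8

Compute g(0), g(1), … for moves {2, 5}:
k:     0  1  2  3  4  5  6  7  8  9
g(k):  0  0  1  1  0  2  1  0  0  1
The P-positions (g = 0) in 0..9 are 0, 1, 4, 7, 8.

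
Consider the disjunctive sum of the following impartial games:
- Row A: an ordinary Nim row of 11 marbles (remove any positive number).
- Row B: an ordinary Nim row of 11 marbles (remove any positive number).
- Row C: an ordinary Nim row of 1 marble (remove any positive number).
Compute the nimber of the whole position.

Row A is a plain Nim row of size 11, so its Grundy value is 11.
Row B is a plain Nim row of size 11, so its Grundy value is 11.
Row C is a plain Nim row of size 1, so its Grundy value is 1.
The value of a disjunctive sum is the nim-sum of the parts.
Combined value = 11 XOR 11 XOR 1 = 1.

1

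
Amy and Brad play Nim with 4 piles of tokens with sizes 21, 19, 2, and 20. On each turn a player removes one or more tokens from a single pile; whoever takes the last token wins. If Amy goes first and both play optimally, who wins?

Amy wins

Nim-sum: 21 ^ 19 ^ 2 ^ 20 = 16.
The nim-sum is 16 ≠ 0, so this is an N-position: the player to move can win; Amy has a winning move.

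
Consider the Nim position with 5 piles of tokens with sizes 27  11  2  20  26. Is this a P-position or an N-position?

Write each in binary and XOR column by column:
  11011  (27)
  01011  (11)
  00010  (2)
  10100  (20)
  11010  (26)
  -----
  11100  (28)
The nim-sum is 28 ≠ 0, so this is an N-position: the player to move can win.

N-position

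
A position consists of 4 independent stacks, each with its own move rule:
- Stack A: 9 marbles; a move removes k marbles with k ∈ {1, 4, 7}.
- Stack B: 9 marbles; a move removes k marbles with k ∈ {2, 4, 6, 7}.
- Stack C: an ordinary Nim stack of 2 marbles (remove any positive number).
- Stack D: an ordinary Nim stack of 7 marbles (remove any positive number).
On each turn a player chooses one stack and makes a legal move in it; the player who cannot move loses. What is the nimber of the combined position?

Grundy values for stack A (subtraction set {1, 4, 7}):
g(0) = mex{} = 0
g(1) = mex{0} = 1
g(2) = mex{1} = 0
g(3) = mex{0} = 1
g(4) = mex{0,1} = 2
g(5) = mex{1,2} = 0
g(6) = mex{0} = 1
g(7) = mex{0,1} = 2
g(8) = mex{1,2} = 0
g(9) = mex{0} = 1
So g(9) = 1.
Build the Grundy sequence for stack B with g(k) = mex{g(k−s) : s ∈ {2, 4, 6, 7}, s ≤ k}:
g(0) = mex{} = 0
g(1) = mex{} = 0
g(2) = mex{0} = 1
g(3) = mex{0} = 1
g(4) = mex{0,1} = 2
g(5) = mex{0,1} = 2
g(6) = mex{0,1,2} = 3
g(7) = mex{0,1,2} = 3
g(8) = mex{0,1,2,3} = 4
g(9) = mex{1,2,3} = 0
So g(9) = 0.
Stack C is a plain Nim stack of size 2, so its Grundy value is 2.
Stack D is a plain Nim stack of size 7, so its Grundy value is 7.
By the Sprague-Grundy theorem, the Grundy value of a sum of independent games is the XOR of the component values.
Combined value = 1 ⊕ 0 ⊕ 2 ⊕ 7 = 4.

4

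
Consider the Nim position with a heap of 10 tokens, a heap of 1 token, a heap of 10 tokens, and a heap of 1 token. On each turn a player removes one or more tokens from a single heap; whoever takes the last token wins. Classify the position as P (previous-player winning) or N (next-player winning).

Bitwise XOR of the heap sizes:
  1010  (10)
  0001  (1)
  1010  (10)
  0001  (1)
  ----
  0000  (0)
The nim-sum is 0, so this is a P-position: the player to move is in a losing position under optimal play.

P-position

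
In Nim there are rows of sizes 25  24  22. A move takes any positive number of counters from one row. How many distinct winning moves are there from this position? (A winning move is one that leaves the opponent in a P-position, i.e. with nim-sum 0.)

3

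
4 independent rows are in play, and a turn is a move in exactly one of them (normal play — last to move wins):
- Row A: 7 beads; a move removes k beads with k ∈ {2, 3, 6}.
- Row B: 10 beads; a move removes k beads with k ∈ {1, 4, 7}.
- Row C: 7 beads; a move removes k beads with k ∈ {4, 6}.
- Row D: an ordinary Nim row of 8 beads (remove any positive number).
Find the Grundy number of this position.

Build the Grundy sequence for row A with g(k) = mex{g(k−s) : s ∈ {2, 3, 6}, s ≤ k}:
k:     0  1  2  3  4  5  6  7
g(k):  0  0  1  1  2  0  3  1
So g(7) = 1.
Build the Grundy sequence for row B with g(k) = mex{g(k−s) : s ∈ {1, 4, 7}, s ≤ k}:
g(0) = mex{} = 0
g(1) = mex{0} = 1
g(2) = mex{1} = 0
g(3) = mex{0} = 1
g(4) = mex{0,1} = 2
g(5) = mex{1,2} = 0
g(6) = mex{0} = 1
g(7) = mex{0,1} = 2
g(8) = mex{1,2} = 0
g(9) = mex{0} = 1
g(10) = mex{1} = 0
So g(10) = 0.
For row C, compute g(0), g(1), … with moves {4, 6}:
k:     0  1  2  3  4  5  6  7
g(k):  0  0  0  0  1  1  1  1
So g(7) = 1.
Row D is a plain Nim row of size 8, so its Grundy value is 8.
By the Sprague-Grundy theorem, the Grundy value of a sum of independent games is the XOR of the component values.
Combined value = 1 ⊕ 0 ⊕ 1 ⊕ 8 = 8.

8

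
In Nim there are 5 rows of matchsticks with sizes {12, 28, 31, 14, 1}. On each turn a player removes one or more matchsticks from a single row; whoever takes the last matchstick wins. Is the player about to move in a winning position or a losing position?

Compute the nim-sum pairwise:
12 ^ 28 = 16
16 ^ 31 = 15
15 ^ 14 = 1
1 ^ 1 = 0
The nim-sum is 0, so this is a P-position: the player to move is in a losing position under optimal play.

Losing position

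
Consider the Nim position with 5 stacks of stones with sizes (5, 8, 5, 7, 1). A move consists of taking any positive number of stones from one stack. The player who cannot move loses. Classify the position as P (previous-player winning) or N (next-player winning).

N-position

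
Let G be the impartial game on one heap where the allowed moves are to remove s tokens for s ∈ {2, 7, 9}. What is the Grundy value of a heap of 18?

1

Grundy values for subtraction set {2, 7, 9}:
k:     0  1  2  3  4  5  6  7  8  9 10 11 12 13 14 15 16 17 18
g(k):  0  0  1  1  0  0  1  1  2  2  3  3  2  2  3  0  0  1  1
So g(18) = 1.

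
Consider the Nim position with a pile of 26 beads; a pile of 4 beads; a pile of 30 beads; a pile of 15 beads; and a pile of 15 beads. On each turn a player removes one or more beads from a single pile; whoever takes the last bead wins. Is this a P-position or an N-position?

Compute the nim-sum pairwise:
26 ⊕ 4 = 30
30 ⊕ 30 = 0
0 ⊕ 15 = 15
15 ⊕ 15 = 0
The nim-sum is 0, so this is a P-position: the player to move is in a losing position under optimal play.

P-position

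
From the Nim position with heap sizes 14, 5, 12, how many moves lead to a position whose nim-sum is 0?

3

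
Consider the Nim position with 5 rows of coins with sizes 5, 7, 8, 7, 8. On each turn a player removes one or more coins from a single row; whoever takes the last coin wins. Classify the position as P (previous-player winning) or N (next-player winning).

N-position

Nim-sum: 5 ^ 7 ^ 8 ^ 7 ^ 8 = 5.
The nim-sum is 5 ≠ 0, so this is an N-position: the player to move can win.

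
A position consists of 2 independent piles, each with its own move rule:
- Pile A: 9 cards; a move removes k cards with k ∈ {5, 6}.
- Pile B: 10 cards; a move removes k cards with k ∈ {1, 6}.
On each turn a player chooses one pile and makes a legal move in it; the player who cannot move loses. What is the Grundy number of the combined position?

Grundy values for pile A (subtraction set {5, 6}):
k:     0  1  2  3  4  5  6  7  8  9
g(k):  0  0  0  0  0  1  1  1  1  1
So g(9) = 1.
Grundy values for pile B (subtraction set {1, 6}):
g(0) = mex{} = 0
g(1) = mex{0} = 1
g(2) = mex{1} = 0
g(3) = mex{0} = 1
g(4) = mex{1} = 0
g(5) = mex{0} = 1
g(6) = mex{0,1} = 2
g(7) = mex{1,2} = 0
g(8) = mex{0} = 1
g(9) = mex{1} = 0
g(10) = mex{0} = 1
So g(10) = 1.
By the Sprague-Grundy theorem, the Grundy value of a sum of independent games is the XOR of the component values.
Combined value = 1 ⊕ 1 = 0.

0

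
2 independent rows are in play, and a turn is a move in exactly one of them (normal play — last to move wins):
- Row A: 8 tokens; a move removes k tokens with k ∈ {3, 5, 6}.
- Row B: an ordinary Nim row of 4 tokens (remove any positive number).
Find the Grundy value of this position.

6

Build the Grundy sequence for row A with g(k) = mex{g(k−s) : s ∈ {3, 5, 6}, s ≤ k}:
g(0) = mex{} = 0
g(1) = mex{} = 0
g(2) = mex{} = 0
g(3) = mex{0} = 1
g(4) = mex{0} = 1
g(5) = mex{0} = 1
g(6) = mex{0,1} = 2
g(7) = mex{0,1} = 2
g(8) = mex{0,1} = 2
So g(8) = 2.
Row B is a plain Nim row of size 4, so its Grundy value is 4.
By the Sprague-Grundy theorem, the Grundy value of a sum of independent games is the XOR of the component values.
Combined value = 2 ⊕ 4 = 6.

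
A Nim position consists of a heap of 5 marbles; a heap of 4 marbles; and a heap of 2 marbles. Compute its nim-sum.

3

In binary:
  101  (5)
  100  (4)
  010  (2)
  ---
  011  (3)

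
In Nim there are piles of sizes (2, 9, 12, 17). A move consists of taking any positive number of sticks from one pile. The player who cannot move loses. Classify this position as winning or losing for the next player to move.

Write each in binary and XOR column by column:
  00010  (2)
  01001  (9)
  01100  (12)
  10001  (17)
  -----
  10110  (22)
The nim-sum is 22 ≠ 0, so this is an N-position: the player to move can win.

Winning position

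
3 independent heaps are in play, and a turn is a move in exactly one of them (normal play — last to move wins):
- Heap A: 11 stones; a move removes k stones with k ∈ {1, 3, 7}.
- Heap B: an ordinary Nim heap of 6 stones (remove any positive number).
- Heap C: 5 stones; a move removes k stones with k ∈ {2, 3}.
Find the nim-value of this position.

7

For heap A, compute g(0), g(1), … with moves {1, 3, 7}:
g(0) = mex{} = 0
g(1) = mex{0} = 1
g(2) = mex{1} = 0
g(3) = mex{0} = 1
g(4) = mex{1} = 0
g(5) = mex{0} = 1
g(6) = mex{1} = 0
g(7) = mex{0} = 1
g(8) = mex{1} = 0
g(9) = mex{0} = 1
g(10) = mex{1} = 0
g(11) = mex{0} = 1
So g(11) = 1.
Heap B is a plain Nim heap of size 6, so its Grundy value is 6.
Grundy values for heap C (subtraction set {2, 3}):
k:     0  1  2  3  4  5
g(k):  0  0  1  1  2  0
So g(5) = 0.
The value of a disjunctive sum is the nim-sum of the parts.
Combined value = 1 XOR 6 XOR 0 = 7.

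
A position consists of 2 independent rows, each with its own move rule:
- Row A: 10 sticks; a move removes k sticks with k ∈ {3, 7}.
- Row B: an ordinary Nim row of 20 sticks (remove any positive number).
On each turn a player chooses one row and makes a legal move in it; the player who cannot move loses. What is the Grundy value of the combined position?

Build the Grundy sequence for row A with g(k) = mex{g(k−s) : s ∈ {3, 7}, s ≤ k}:
g(0) = mex{} = 0
g(1) = mex{} = 0
g(2) = mex{} = 0
g(3) = mex{0} = 1
g(4) = mex{0} = 1
g(5) = mex{0} = 1
g(6) = mex{1} = 0
g(7) = mex{0,1} = 2
g(8) = mex{0,1} = 2
g(9) = mex{0} = 1
g(10) = mex{1,2} = 0
So g(10) = 0.
Row B is a plain Nim row of size 20, so its Grundy value is 20.
The value of a disjunctive sum is the nim-sum of the parts.
Combined value = 0 XOR 20 = 20.

20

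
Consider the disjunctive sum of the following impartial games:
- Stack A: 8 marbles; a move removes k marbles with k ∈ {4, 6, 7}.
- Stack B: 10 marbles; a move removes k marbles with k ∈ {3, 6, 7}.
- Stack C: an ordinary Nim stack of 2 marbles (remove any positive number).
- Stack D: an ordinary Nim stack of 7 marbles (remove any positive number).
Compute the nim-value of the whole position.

7

Grundy values for stack A (subtraction set {4, 6, 7}):
g(0) = mex{} = 0
g(1) = mex{} = 0
g(2) = mex{} = 0
g(3) = mex{} = 0
g(4) = mex{0} = 1
g(5) = mex{0} = 1
g(6) = mex{0} = 1
g(7) = mex{0} = 1
g(8) = mex{0,1} = 2
So g(8) = 2.
For stack B, compute g(0), g(1), … with moves {3, 6, 7}:
g(0) = mex{} = 0
g(1) = mex{} = 0
g(2) = mex{} = 0
g(3) = mex{0} = 1
g(4) = mex{0} = 1
g(5) = mex{0} = 1
g(6) = mex{0,1} = 2
g(7) = mex{0,1} = 2
g(8) = mex{0,1} = 2
g(9) = mex{0,1,2} = 3
g(10) = mex{1,2} = 0
So g(10) = 0.
Stack C is a plain Nim stack of size 2, so its Grundy value is 2.
Stack D is a plain Nim stack of size 7, so its Grundy value is 7.
The value of a disjunctive sum is the nim-sum of the parts.
Combined value = 2 ⊕ 0 ⊕ 2 ⊕ 7 = 7.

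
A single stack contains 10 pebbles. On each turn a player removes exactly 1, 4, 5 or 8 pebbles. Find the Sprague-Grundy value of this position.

Build the Grundy sequence with g(k) = mex{g(k−s) : s ∈ {1, 4, 5, 8}, s ≤ k}:
k:     0  1  2  3  4  5  6  7  8  9 10
g(k):  0  1  0  1  2  3  2  3  4  0  1
So g(10) = 1.

1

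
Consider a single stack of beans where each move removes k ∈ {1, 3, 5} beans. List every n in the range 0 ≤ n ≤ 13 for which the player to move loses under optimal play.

Grundy values for subtraction set {1, 3, 5}:
k:     0  1  2  3  4  5  6  7  8  9 10 11 12 13
g(k):  0  1  0  1  0  1  0  1  0  1  0  1  0  1
The P-positions (g = 0) in 0..13 are 0, 2, 4, 6, 8, 10, 12.

0, 2, 4, 6, 8, 10, 12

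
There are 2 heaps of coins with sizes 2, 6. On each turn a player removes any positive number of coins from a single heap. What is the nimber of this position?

4

Compute the nim-sum pairwise:
2 ⊕ 6 = 4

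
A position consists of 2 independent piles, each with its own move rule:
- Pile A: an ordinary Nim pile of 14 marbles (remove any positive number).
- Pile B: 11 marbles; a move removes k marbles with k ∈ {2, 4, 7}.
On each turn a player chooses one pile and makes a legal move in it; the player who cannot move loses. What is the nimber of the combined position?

15

Pile A is a plain Nim pile of size 14, so its Grundy value is 14.
Build the Grundy sequence for pile B with g(k) = mex{g(k−s) : s ∈ {2, 4, 7}, s ≤ k}:
g(0) = mex{} = 0
g(1) = mex{} = 0
g(2) = mex{0} = 1
g(3) = mex{0} = 1
g(4) = mex{0,1} = 2
g(5) = mex{0,1} = 2
g(6) = mex{1,2} = 0
g(7) = mex{0,1,2} = 3
g(8) = mex{0,2} = 1
g(9) = mex{1,2,3} = 0
g(10) = mex{0,1} = 2
g(11) = mex{0,2,3} = 1
So g(11) = 1.
The value of a disjunctive sum is the nim-sum of the parts.
Combined value = 14 ⊕ 1 = 15.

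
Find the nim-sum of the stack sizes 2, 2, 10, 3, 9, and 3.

Nim-sum: 2 ⊕ 2 ⊕ 10 ⊕ 3 ⊕ 9 ⊕ 3 = 3.

3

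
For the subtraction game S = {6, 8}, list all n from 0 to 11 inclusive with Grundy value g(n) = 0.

0, 1, 2, 3, 4, 5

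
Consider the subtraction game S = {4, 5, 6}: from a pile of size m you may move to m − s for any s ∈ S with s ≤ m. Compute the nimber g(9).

2

Compute g(0), g(1), … for moves {4, 5, 6}:
k:     0  1  2  3  4  5  6  7  8  9
g(k):  0  0  0  0  1  1  1  1  2  2
So g(9) = 2.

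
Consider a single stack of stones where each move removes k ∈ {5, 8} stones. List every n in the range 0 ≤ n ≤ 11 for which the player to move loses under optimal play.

Build the Grundy sequence with g(k) = mex{g(k−s) : s ∈ {5, 8}, s ≤ k}:
g(0) = mex{} = 0
g(1) = mex{} = 0
g(2) = mex{} = 0
g(3) = mex{} = 0
g(4) = mex{} = 0
g(5) = mex{0} = 1
g(6) = mex{0} = 1
g(7) = mex{0} = 1
g(8) = mex{0} = 1
g(9) = mex{0} = 1
g(10) = mex{0,1} = 2
g(11) = mex{0,1} = 2
The P-positions (g = 0) in 0..11 are 0, 1, 2, 3, 4.

0, 1, 2, 3, 4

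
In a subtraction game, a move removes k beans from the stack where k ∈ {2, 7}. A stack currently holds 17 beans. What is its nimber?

Build the Grundy sequence with g(k) = mex{g(k−s) : s ∈ {2, 7}, s ≤ k}:
k:     0  1  2  3  4  5  6  7  8  9 10 11 12 13 14 15 16 17
g(k):  0  0  1  1  0  0  1  1  2  0  0  1  1  0  0  1  1  2
So g(17) = 2.

2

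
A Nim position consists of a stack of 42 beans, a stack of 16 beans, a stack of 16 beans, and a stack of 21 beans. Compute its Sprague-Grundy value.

63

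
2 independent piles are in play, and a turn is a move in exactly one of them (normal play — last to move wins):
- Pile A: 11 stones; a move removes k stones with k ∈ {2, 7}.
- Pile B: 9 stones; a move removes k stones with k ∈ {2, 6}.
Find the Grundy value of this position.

For pile A, compute g(0), g(1), … with moves {2, 7}:
k:     0  1  2  3  4  5  6  7  8  9 10 11
g(k):  0  0  1  1  0  0  1  1  2  0  0  1
So g(11) = 1.
Build the Grundy sequence for pile B with g(k) = mex{g(k−s) : s ∈ {2, 6}, s ≤ k}:
g(0) = mex{} = 0
g(1) = mex{} = 0
g(2) = mex{0} = 1
g(3) = mex{0} = 1
g(4) = mex{1} = 0
g(5) = mex{1} = 0
g(6) = mex{0} = 1
g(7) = mex{0} = 1
g(8) = mex{1} = 0
g(9) = mex{1} = 0
So g(9) = 0.
The value of a disjunctive sum is the nim-sum of the parts.
Combined value = 1 XOR 0 = 1.

1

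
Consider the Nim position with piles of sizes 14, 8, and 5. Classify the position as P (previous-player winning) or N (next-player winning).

Compute the nim-sum pairwise:
14 XOR 8 = 6
6 XOR 5 = 3
The nim-sum is 3 ≠ 0, so this is an N-position: the player to move can win.

N-position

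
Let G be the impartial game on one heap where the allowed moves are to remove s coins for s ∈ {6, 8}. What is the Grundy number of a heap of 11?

1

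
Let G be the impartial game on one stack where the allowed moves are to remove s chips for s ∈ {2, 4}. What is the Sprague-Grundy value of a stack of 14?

1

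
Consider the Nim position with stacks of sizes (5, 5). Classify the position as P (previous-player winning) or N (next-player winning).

P-position

Write each in binary and XOR column by column:
  101  (5)
  101  (5)
  ---
  000  (0)
The nim-sum is 0, so this is a P-position: the player to move is in a losing position under optimal play.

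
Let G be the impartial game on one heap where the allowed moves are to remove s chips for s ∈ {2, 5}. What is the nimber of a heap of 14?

Grundy values for subtraction set {2, 5}:
g(0) = mex{} = 0
g(1) = mex{} = 0
g(2) = mex{0} = 1
g(3) = mex{0} = 1
g(4) = mex{1} = 0
g(5) = mex{0,1} = 2
g(6) = mex{0} = 1
g(7) = mex{1,2} = 0
g(8) = mex{1} = 0
g(9) = mex{0} = 1
g(10) = mex{0,2} = 1
g(11) = mex{1} = 0
g(12) = mex{0,1} = 2
g(13) = mex{0} = 1
g(14) = mex{1,2} = 0
So g(14) = 0.

0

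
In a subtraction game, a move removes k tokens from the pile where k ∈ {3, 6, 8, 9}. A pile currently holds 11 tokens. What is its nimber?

Compute g(0), g(1), … for moves {3, 6, 8, 9}:
g(0) = mex{} = 0
g(1) = mex{} = 0
g(2) = mex{} = 0
g(3) = mex{0} = 1
g(4) = mex{0} = 1
g(5) = mex{0} = 1
g(6) = mex{0,1} = 2
g(7) = mex{0,1} = 2
g(8) = mex{0,1} = 2
g(9) = mex{0,1,2} = 3
g(10) = mex{0,1,2} = 3
g(11) = mex{0,1,2} = 3
So g(11) = 3.

3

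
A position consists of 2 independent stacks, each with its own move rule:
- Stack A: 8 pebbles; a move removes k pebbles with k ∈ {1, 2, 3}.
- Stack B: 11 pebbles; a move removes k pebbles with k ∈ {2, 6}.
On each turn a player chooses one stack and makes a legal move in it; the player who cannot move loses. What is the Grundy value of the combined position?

Grundy values for stack A (subtraction set {1, 2, 3}):
k:     0  1  2  3  4  5  6  7  8
g(k):  0  1  2  3  0  1  2  3  0
So g(8) = 0.
Grundy values for stack B (subtraction set {2, 6}):
g(0) = mex{} = 0
g(1) = mex{} = 0
g(2) = mex{0} = 1
g(3) = mex{0} = 1
g(4) = mex{1} = 0
g(5) = mex{1} = 0
g(6) = mex{0} = 1
g(7) = mex{0} = 1
g(8) = mex{1} = 0
g(9) = mex{1} = 0
g(10) = mex{0} = 1
g(11) = mex{0} = 1
So g(11) = 1.
The value of a disjunctive sum is the nim-sum of the parts.
Combined value = 0 XOR 1 = 1.

1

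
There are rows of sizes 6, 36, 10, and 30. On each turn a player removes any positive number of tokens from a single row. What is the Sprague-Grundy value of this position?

Compute the nim-sum pairwise:
6 ⊕ 36 = 34
34 ⊕ 10 = 40
40 ⊕ 30 = 54

54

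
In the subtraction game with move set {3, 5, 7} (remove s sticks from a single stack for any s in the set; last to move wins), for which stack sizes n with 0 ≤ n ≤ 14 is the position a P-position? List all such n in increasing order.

0, 1, 2, 10, 11, 12

Compute g(0), g(1), … for moves {3, 5, 7}:
k:     0  1  2  3  4  5  6  7  8  9 10 11 12 13 14
g(k):  0  0  0  1  1  1  2  2  2  3  0  0  0  1  1
The P-positions (g = 0) in 0..14 are 0, 1, 2, 10, 11, 12.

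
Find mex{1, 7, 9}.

0

0 is not in the set, so the mex is 0.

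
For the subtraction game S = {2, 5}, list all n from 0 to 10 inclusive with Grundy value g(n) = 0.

0, 1, 4, 7, 8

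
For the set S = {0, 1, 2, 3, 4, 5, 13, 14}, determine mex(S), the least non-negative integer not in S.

6

The values 0, 1, 2, 3, 4, 5 are all present; 6 is the first non-negative integer missing from the set.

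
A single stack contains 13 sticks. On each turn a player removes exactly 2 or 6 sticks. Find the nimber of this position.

0

Build the Grundy sequence with g(k) = mex{g(k−s) : s ∈ {2, 6}, s ≤ k}:
g(0) = mex{} = 0
g(1) = mex{} = 0
g(2) = mex{0} = 1
g(3) = mex{0} = 1
g(4) = mex{1} = 0
g(5) = mex{1} = 0
g(6) = mex{0} = 1
g(7) = mex{0} = 1
g(8) = mex{1} = 0
g(9) = mex{1} = 0
g(10) = mex{0} = 1
g(11) = mex{0} = 1
g(12) = mex{1} = 0
g(13) = mex{1} = 0
So g(13) = 0.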